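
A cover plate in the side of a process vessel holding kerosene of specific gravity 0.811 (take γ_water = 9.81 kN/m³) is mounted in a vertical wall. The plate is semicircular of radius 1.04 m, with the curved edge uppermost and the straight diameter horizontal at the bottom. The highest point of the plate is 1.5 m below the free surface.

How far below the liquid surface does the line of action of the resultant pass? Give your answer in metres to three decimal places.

γ = 0.811 × 9.81 = 7.95591 kN/m³.
The centroid lies 4r/(3π) = 0.44139 m above the diameter, so r − 4r/(3π) = 1.04 − 0.44139 = 0.59861 m below the topmost point, so the centroid depth is h_c = 1.5 + 0.59861 = 2.09861 m.
A = πr²/2 = π × 1.04²/2 = 1.69897 m².
Resultant F = γ·h_c·A = 7.95591 × 2.09861 × 1.69897 = 28.3666 kN.
I_c = (π/8 − 8/(9π))·r⁴ = 0.109757 × 1.04⁴ = 0.1284 m⁴.
Centre of pressure: y_p = y_c + I_c/(y_c·A) = 2.09861 + 0.1284/(2.09861 × 1.69897) = 2.09861 + 0.036012 = 2.13462 m along the plane.

h_p = 2.135 m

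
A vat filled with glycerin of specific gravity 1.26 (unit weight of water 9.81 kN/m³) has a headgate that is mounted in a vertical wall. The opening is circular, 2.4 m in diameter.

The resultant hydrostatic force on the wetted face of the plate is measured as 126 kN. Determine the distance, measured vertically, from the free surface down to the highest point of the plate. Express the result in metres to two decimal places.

d_top ≈ 1.05 m

γ = 1.26 × 9.81 = 12.3606 kN/m³.
A = π(1.2)² = 4.52389 m².
From F = γ·h_c·A, the centroid depth is h_c = 126/(12.3606 × 4.52389) = 2.2533 m.
The centroid is at the centre, 1.2 m below the top of the plate, so the highest point sits at h_top = 2.2533 − 1.2 = 1.0533 m below the surface.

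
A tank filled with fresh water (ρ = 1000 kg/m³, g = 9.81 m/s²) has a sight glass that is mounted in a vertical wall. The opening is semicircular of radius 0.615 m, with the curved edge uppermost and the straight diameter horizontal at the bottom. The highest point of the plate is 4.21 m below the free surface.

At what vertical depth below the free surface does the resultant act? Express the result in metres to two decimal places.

γ = ρg = 1000 × 9.81 = 9810 N/m³ = 9.81 kN/m³.
The centroid lies 4r/(3π) = 0.261014 m above the diameter, so r − 4r/(3π) = 0.615 − 0.261014 = 0.353986 m below the topmost point, so the centroid depth is h_c = 4.21 + 0.353986 = 4.56399 m.
A = πr²/2 = π × 0.615²/2 = 0.594114 m².
Resultant F = γ·h_c·A = 9.81 × 4.56399 × 0.594114 = 26.6001 kN.
I_c = (π/8 − 8/(9π))·r⁴ = 0.109757 × 0.615⁴ = 0.0157012 m⁴.
Centre of pressure: y_p = y_c + I_c/(y_c·A) = 4.56399 + 0.0157012/(4.56399 × 0.594114) = 4.56399 + 0.00579053 = 4.56978 m along the plane.

h_p = 4.57 m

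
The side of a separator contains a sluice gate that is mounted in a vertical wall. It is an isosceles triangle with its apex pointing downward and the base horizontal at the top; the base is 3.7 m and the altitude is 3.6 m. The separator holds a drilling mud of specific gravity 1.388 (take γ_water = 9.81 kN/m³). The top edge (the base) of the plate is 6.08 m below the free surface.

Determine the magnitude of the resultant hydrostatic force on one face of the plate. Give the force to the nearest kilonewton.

F ≈ 660 kN

γ = 1.388 × 9.81 = 13.61628 kN/m³.
With the apex down, the centroid sits h/3 = 3.6/3 = 1.2 m below the base (the top edge), so the centroid depth is h_c = 6.08 + 1.2 = 7.28 m.
A = ½ × 3.7 × 3.6 = 6.66 m².
Resultant F = γ·h_c·A = 13.61628 × 7.28 × 6.66 = 660.183 kN.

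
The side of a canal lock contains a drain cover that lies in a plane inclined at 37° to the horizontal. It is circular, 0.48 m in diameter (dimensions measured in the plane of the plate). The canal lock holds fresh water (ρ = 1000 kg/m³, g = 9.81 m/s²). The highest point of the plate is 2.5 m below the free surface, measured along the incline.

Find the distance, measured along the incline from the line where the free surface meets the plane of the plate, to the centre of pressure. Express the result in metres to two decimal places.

γ = ρg = 1000 × 9.81 = 9810 N/m³ = 9.81 kN/m³.
Let θ = 37° be the plate's angle to the horizontal; measure y along the incline from where the plane meets the free surface. Vertical depth h = y·sinθ with sinθ = 0.601815.
The centroid is at the centre, 0.24 m below the top of the plate, so y_c = 2.5 + 0.24 = 2.74 m and h_c = 2.74 × 0.601815 = 1.64897 m.
A = π(0.24)² = 0.180956 m².
Resultant F = γ·h_c·A = 9.81 × 1.64897 × 0.180956 = 2.92722 kN.
I_c = πr⁴/4 = π × 0.24⁴/4 = 0.00260576 m⁴.
Centre of pressure: y_p = y_c + I_c/(y_c·A) = 2.74 + 0.00260576/(2.74 × 0.180956) = 2.74 + 0.00525546 = 2.74526 m along the plane.

y_p = 2.75 m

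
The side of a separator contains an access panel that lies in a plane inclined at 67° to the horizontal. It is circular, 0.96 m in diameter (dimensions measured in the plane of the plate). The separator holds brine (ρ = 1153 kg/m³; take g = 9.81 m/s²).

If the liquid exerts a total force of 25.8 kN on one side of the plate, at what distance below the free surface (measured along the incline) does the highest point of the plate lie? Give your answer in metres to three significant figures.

γ = ρg = 1153 × 9.81 / 1000 = 11.31093 kN/m³.
A = π(0.48)² = 0.723823 m².
From F = γ·h_c·A, the centroid depth is h_c = 25.8/(11.31093 × 0.723823) = 3.15129 m.
Let θ = 67° be the plate's angle to the horizontal; measure y along the incline from where the plane meets the free surface. Vertical depth h = y·sinθ with sinθ = 0.920505.
Along the incline, y_c = h_c/sinθ = 3.15129/0.920505 = 3.42344 m.
The centroid is at the centre, 0.48 m below the top of the plate, so the highest point sits at y_top = 3.42344 − 0.48 = 2.94344 m along the incline.

y_top ≈ 2.94 m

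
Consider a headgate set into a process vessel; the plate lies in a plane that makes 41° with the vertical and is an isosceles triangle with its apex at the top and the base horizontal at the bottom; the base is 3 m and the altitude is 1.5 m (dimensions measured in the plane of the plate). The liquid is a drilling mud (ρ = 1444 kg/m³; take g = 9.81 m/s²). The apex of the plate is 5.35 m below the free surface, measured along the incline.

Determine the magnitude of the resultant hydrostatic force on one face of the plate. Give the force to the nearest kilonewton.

γ = ρg = 1444 × 9.81 / 1000 = 14.16564 kN/m³.
The plate makes 41° with the vertical, i.e. θ = 90° − 41° = 49° to the horizontal. Measuring y along the incline from the free-surface line, vertical depth h = y·sinθ with sinθ = 0.754710.
With the apex up, the centroid sits 2h/3 = 2 × 1.5/3 = 1 m below the apex, so y_c = 5.35 + 1 = 6.35 m and h_c = 6.35 × 0.754710 = 4.79241 m.
A = ½ × 3 × 1.5 = 2.25 m².
Resultant F = γ·h_c·A = 14.16564 × 4.79241 × 2.25 = 152.747 kN.

F ≈ 153 kN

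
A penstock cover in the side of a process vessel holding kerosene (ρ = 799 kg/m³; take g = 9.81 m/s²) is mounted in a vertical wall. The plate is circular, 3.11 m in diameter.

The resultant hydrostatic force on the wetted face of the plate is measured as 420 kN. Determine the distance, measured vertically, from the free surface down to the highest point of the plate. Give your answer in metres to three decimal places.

d_top ≈ 5.499 m

γ = ρg = 799 × 9.81 / 1000 = 7.83819 kN/m³.
A = π(1.555)² = 7.59645 m².
From F = γ·h_c·A, the centroid depth is h_c = 420/(7.83819 × 7.59645) = 7.05379 m.
The centroid is at the centre, 1.555 m below the top of the plate, so the highest point sits at h_top = 7.05379 − 1.555 = 5.49879 m below the surface.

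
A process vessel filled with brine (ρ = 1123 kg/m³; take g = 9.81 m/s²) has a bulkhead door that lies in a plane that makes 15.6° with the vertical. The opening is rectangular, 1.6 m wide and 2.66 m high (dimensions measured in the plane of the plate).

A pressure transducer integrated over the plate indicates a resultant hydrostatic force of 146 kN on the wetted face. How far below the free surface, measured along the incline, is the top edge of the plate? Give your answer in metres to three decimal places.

y_top ≈ 1.903 m

γ = ρg = 1123 × 9.81 / 1000 = 11.01663 kN/m³.
A = 1.6 × 2.66 = 4.256 m².
From F = γ·h_c·A, the centroid depth is h_c = 146/(11.01663 × 4.256) = 3.11388 m.
The plate makes 15.6° with the vertical, i.e. θ = 90° − 15.6° = 74.4° to the horizontal. Measuring y along the incline from the free-surface line, vertical depth h = y·sinθ with sinθ = 0.963163.
Along the incline, y_c = h_c/sinθ = 3.11388/0.963163 = 3.23297 m.
The centroid lies 2.66/2 = 1.33 m below the top edge, so the top edge sits at y_top = 3.23297 − 1.33 = 1.90297 m along the incline.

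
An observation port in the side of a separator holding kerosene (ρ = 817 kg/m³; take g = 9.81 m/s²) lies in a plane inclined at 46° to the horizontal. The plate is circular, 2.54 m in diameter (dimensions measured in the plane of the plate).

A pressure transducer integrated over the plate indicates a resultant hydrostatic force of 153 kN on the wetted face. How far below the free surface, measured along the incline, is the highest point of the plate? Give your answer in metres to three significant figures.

y_top ≈ 3.97 m

γ = ρg = 817 × 9.81 / 1000 = 8.01477 kN/m³.
A = π(1.27)² = 5.06707 m².
From F = γ·h_c·A, the centroid depth is h_c = 153/(8.01477 × 5.06707) = 3.76742 m.
Let θ = 46° be the plate's angle to the horizontal; measure y along the incline from where the plane meets the free surface. Vertical depth h = y·sinθ with sinθ = 0.719340.
Along the incline, y_c = h_c/sinθ = 3.76742/0.719340 = 5.23733 m.
The centroid is at the centre, 1.27 m below the top of the plate, so the highest point sits at y_top = 5.23733 − 1.27 = 3.96733 m along the incline.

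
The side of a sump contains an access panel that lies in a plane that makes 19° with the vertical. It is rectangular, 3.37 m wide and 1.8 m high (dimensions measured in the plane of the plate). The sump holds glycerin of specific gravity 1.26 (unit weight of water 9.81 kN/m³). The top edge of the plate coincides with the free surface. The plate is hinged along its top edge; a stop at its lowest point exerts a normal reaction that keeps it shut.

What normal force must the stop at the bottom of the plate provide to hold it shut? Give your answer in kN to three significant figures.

P ≈ 42.5 kN

γ = 1.26 × 9.81 = 12.3606 kN/m³.
The plate makes 19° with the vertical, i.e. θ = 90° − 19° = 71° to the horizontal. Measuring y along the incline from the free-surface line, vertical depth h = y·sinθ with sinθ = 0.945519.
The centroid lies 1.8/2 = 0.9 m below the top edge, so y_c = 0.9 m and h_c = 0.9 × 0.945519 = 0.850967 m.
A = 3.37 × 1.8 = 6.066 m².
Resultant F = γ·h_c·A = 12.3606 × 0.850967 × 6.066 = 63.805 kN.
I_c = b·h³/12 = 3.37 × 1.8³/12 = 1.63782 m⁴.
Centre of pressure: y_p = y_c + I_c/(y_c·A) = 0.9 + 1.63782/(0.9 × 6.066) = 0.9 + 0.3 = 1.2 m along the plane.
The resultant acts 0.9 + 0.3 = 1.2 m (along the plate) below the hinge at the top edge, so the moment about the hinge is M = F × 1.2 = 63.805 × 1.2 = 76.566 kN·m.
A normal force at the bottom, 1.8 m from the hinge, must supply this moment: P = 76.566/1.8 = 42.5367 kN.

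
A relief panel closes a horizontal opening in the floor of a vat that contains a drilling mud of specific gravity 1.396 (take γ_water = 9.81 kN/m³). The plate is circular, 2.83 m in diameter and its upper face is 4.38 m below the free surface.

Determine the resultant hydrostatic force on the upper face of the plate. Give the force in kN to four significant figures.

γ = 1.396 × 9.81 = 13.69476 kN/m³.
The plate is horizontal, so pressure is uniform at p = γ·h = 13.69476 × 4.38 = 59.983 kN/m².
A = π(1.415)² = 6.29018 m².
F = p·A = 59.983 × 6.29018 = 377.304 kN.

F ≈ 377.3 kN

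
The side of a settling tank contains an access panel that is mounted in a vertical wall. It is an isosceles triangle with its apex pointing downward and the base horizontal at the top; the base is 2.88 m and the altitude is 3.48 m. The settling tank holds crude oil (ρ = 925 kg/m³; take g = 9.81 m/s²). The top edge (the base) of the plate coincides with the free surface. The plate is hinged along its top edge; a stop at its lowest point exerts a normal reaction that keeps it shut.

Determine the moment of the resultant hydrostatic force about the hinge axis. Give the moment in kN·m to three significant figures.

M ≈ 91.8 kN·m

γ = ρg = 925 × 9.81 / 1000 = 9.07425 kN/m³.
With the apex down, the centroid sits h/3 = 3.48/3 = 1.16 m below the base (the top edge), so the centroid depth is h_c = 1.16 m.
A = ½ × 2.88 × 3.48 = 5.0112 m².
Resultant F = γ·h_c·A = 9.07425 × 1.16 × 5.0112 = 52.7485 kN.
I_c = b·h³/36 = 2.88 × 3.48³/36 = 3.37154 m⁴.
Centre of pressure: y_p = y_c + I_c/(y_c·A) = 1.16 + 3.37154/(1.16 × 5.0112) = 1.16 + 0.580001 = 1.74 m along the plane.
The resultant acts 1.16 + 0.580001 = 1.74 m (along the plate) below the hinge at the top edge, so the moment about the hinge is M = F × 1.74 = 52.7485 × 1.74 = 91.7824 kN·m.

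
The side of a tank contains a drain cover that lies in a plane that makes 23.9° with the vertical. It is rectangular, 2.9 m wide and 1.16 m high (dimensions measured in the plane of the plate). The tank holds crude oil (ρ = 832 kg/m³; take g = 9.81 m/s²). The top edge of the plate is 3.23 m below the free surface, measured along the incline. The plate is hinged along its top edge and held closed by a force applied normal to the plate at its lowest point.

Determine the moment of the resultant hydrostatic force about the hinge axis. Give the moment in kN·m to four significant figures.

M ≈ 58.29 kN·m

γ = ρg = 832 × 9.81 / 1000 = 8.16192 kN/m³.
The plate makes 23.9° with the vertical, i.e. θ = 90° − 23.9° = 66.1° to the horizontal. Measuring y along the incline from the free-surface line, vertical depth h = y·sinθ with sinθ = 0.914254.
The centroid lies 1.16/2 = 0.58 m below the top edge, so y_c = 3.23 + 0.58 = 3.81 m and h_c = 3.81 × 0.914254 = 3.48331 m.
A = 2.9 × 1.16 = 3.364 m².
Resultant F = γ·h_c·A = 8.16192 × 3.48331 × 3.364 = 95.6402 kN.
I_c = b·h³/12 = 2.9 × 1.16³/12 = 0.377217 m⁴.
Centre of pressure: y_p = y_c + I_c/(y_c·A) = 3.81 + 0.377217/(3.81 × 3.364) = 3.81 + 0.0294314 = 3.83943 m along the plane.
The resultant acts 0.58 + 0.0294314 = 0.609431 m (along the plate) below the hinge at the top edge, so the moment about the hinge is M = F × 0.609431 = 95.6402 × 0.609431 = 58.2861 kN·m.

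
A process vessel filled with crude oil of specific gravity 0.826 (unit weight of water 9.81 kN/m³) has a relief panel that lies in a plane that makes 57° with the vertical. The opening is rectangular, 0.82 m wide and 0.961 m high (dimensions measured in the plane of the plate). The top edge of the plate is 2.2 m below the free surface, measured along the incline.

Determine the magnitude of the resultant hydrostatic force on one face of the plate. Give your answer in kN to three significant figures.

F ≈ 9.32 kN

γ = 0.826 × 9.81 = 8.10306 kN/m³.
The plate makes 57° with the vertical, i.e. θ = 90° − 57° = 33° to the horizontal. Measuring y along the incline from the free-surface line, vertical depth h = y·sinθ with sinθ = 0.544639.
The centroid lies 0.961/2 = 0.4805 m below the top edge, so y_c = 2.2 + 0.4805 = 2.6805 m and h_c = 2.6805 × 0.544639 = 1.4599 m.
A = 0.82 × 0.961 = 0.78802 m².
Resultant F = γ·h_c·A = 8.10306 × 1.4599 × 0.78802 = 9.32201 kN.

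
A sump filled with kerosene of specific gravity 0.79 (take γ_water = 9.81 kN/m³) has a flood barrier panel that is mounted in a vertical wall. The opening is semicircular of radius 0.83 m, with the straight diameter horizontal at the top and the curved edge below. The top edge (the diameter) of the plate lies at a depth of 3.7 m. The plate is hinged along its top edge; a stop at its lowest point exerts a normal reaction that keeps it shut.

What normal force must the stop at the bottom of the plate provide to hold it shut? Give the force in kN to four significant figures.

P ≈ 14.91 kN

γ = 0.79 × 9.81 = 7.7499 kN/m³.
The centroid of a semicircle lies 4r/(3π) = 0.352263 m from the diameter, here below the top edge, so the centroid depth is h_c = 3.7 + 0.352263 = 4.05226 m.
A = πr²/2 = π × 0.83²/2 = 1.08212 m².
Resultant F = γ·h_c·A = 7.7499 × 4.05226 × 1.08212 = 33.9836 kN.
I_c = (π/8 − 8/(9π))·r⁴ = 0.109757 × 0.83⁴ = 0.0520888 m⁴.
Centre of pressure: y_p = y_c + I_c/(y_c·A) = 4.05226 + 0.0520888/(4.05226 × 1.08212) = 4.05226 + 0.0118788 = 4.06414 m along the plane.
The resultant acts 0.352263 + 0.0118788 = 0.364142 m (along the plate) below the hinge at the top edge, so the moment about the hinge is M = F × 0.364142 = 33.9836 × 0.364142 = 12.3749 kN·m.
A normal force at the bottom, 0.83 m from the hinge, must supply this moment: P = 12.3749/0.83 = 14.9095 kN.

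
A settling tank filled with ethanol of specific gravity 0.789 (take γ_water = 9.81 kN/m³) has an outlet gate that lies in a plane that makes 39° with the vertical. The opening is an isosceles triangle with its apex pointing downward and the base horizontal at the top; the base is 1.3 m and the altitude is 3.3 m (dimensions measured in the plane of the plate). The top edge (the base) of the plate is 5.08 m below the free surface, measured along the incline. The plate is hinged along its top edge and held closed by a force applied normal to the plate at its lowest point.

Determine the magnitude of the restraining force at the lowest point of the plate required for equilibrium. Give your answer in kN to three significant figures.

P ≈ 28.9 kN

γ = 0.789 × 9.81 = 7.74009 kN/m³.
The plate makes 39° with the vertical, i.e. θ = 90° − 39° = 51° to the horizontal. Measuring y along the incline from the free-surface line, vertical depth h = y·sinθ with sinθ = 0.777146.
With the apex down, the centroid sits h/3 = 3.3/3 = 1.1 m below the base (the top edge), so y_c = 5.08 + 1.1 = 6.18 m and h_c = 6.18 × 0.777146 = 4.80276 m.
A = ½ × 1.3 × 3.3 = 2.145 m².
Resultant F = γ·h_c·A = 7.74009 × 4.80276 × 2.145 = 79.7378 kN.
I_c = b·h³/36 = 1.3 × 3.3³/36 = 1.29773 m⁴.
Centre of pressure: y_p = y_c + I_c/(y_c·A) = 6.18 + 1.29773/(6.18 × 2.145) = 6.18 + 0.0978968 = 6.2779 m along the plane.
The resultant acts 1.1 + 0.0978968 = 1.1979 m (along the plate) below the hinge at the top edge, so the moment about the hinge is M = F × 1.1979 = 79.7378 × 1.1979 = 95.5179 kN·m.
A normal force at the bottom, 3.3 m from the hinge, must supply this moment: P = 95.5179/3.3 = 28.9448 kN.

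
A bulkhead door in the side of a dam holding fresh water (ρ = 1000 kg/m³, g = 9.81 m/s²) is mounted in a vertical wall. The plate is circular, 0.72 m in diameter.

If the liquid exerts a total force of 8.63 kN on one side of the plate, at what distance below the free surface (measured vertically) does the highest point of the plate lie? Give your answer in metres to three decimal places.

d_top ≈ 1.801 m

γ = ρg = 1000 × 9.81 = 9810 N/m³ = 9.81 kN/m³.
A = π(0.36)² = 0.40715 m².
From F = γ·h_c·A, the centroid depth is h_c = 8.63/(9.81 × 0.40715) = 2.16066 m.
The centroid is at the centre, 0.36 m below the top of the plate, so the highest point sits at h_top = 2.16066 − 0.36 = 1.80066 m below the surface.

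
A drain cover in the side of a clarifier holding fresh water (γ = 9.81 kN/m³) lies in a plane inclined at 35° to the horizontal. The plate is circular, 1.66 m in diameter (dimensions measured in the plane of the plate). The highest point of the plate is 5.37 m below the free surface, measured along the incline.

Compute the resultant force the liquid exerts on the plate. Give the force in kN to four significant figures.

γ = 9.81 kN/m³.
Let θ = 35° be the plate's angle to the horizontal; measure y along the incline from where the plane meets the free surface. Vertical depth h = y·sinθ with sinθ = 0.573576.
The centroid is at the centre, 0.83 m below the top of the plate, so y_c = 5.37 + 0.83 = 6.2 m and h_c = 6.2 × 0.573576 = 3.55617 m.
A = π(0.83)² = 2.16424 m².
Resultant F = γ·h_c·A = 9.81 × 3.55617 × 2.16424 = 75.5017 kN.

F ≈ 75.50 kN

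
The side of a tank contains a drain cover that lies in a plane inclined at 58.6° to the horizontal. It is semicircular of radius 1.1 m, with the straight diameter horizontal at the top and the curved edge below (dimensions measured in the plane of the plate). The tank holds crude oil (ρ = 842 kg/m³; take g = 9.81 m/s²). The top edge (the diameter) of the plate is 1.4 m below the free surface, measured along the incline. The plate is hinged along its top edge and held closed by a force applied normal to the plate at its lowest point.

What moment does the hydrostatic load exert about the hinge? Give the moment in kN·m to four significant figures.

γ = ρg = 842 × 9.81 / 1000 = 8.26002 kN/m³.
Let θ = 58.6° be the plate's angle to the horizontal; measure y along the incline from where the plane meets the free surface. Vertical depth h = y·sinθ with sinθ = 0.853551.
The centroid of a semicircle lies 4r/(3π) = 0.466854 m from the diameter, here below the top edge, so y_c = 1.4 + 0.466854 = 1.86685 m and h_c = 1.86685 × 0.853551 = 1.59345 m.
A = πr²/2 = π × 1.1²/2 = 1.90066 m².
Resultant F = γ·h_c·A = 8.26002 × 1.59345 × 1.90066 = 25.0164 kN.
I_c = (π/8 − 8/(9π))·r⁴ = 0.109757 × 1.1⁴ = 0.160695 m⁴.
Centre of pressure: y_p = y_c + I_c/(y_c·A) = 1.86685 + 0.160695/(1.86685 × 1.90066) = 1.86685 + 0.0452886 = 1.91214 m along the plane.
The resultant acts 0.466854 + 0.0452886 = 0.512143 m (along the plate) below the hinge at the top edge, so the moment about the hinge is M = F × 0.512143 = 25.0164 × 0.512143 = 12.812 kN·m.

M ≈ 12.81 kN·m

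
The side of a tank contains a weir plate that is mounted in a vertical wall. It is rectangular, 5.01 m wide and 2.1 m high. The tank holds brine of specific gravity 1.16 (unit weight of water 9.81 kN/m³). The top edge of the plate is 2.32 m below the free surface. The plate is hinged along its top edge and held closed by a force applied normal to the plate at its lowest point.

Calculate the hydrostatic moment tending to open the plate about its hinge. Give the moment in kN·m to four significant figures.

γ = 1.16 × 9.81 = 11.3796 kN/m³.
The centroid lies 2.1/2 = 1.05 m below the top edge, so the centroid depth is h_c = 2.32 + 1.05 = 3.37 m.
A = 5.01 × 2.1 = 10.521 m².
Resultant F = γ·h_c·A = 11.3796 × 3.37 × 10.521 = 403.472 kN.
I_c = b·h³/12 = 5.01 × 2.1³/12 = 3.86647 m⁴.
Centre of pressure: y_p = y_c + I_c/(y_c·A) = 3.37 + 3.86647/(3.37 × 10.521) = 3.37 + 0.109051 = 3.47905 m along the plane.
The resultant acts 1.05 + 0.109051 = 1.15905 m (along the plate) below the hinge at the top edge, so the moment about the hinge is M = F × 1.15905 = 403.472 × 1.15905 = 467.644 kN·m.

M ≈ 467.6 kN·m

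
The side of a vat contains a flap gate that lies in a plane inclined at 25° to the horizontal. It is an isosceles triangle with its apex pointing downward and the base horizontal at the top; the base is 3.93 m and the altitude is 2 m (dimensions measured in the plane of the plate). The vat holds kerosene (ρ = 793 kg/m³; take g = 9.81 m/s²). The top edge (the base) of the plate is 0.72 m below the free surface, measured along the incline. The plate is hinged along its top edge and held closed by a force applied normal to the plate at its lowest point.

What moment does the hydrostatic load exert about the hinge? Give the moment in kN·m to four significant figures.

M ≈ 14.82 kN·m

γ = ρg = 793 × 9.81 / 1000 = 7.77933 kN/m³.
Let θ = 25° be the plate's angle to the horizontal; measure y along the incline from where the plane meets the free surface. Vertical depth h = y·sinθ with sinθ = 0.422618.
With the apex down, the centroid sits h/3 = 2/3 = 0.666667 m below the base (the top edge), so y_c = 0.72 + 0.666667 = 1.38667 m and h_c = 1.38667 × 0.422618 = 0.586032 m.
A = ½ × 3.93 × 2 = 3.93 m².
Resultant F = γ·h_c·A = 7.77933 × 0.586032 × 3.93 = 17.9166 kN.
I_c = b·h³/36 = 3.93 × 2³/36 = 0.873333 m⁴.
Centre of pressure: y_p = y_c + I_c/(y_c·A) = 1.38667 + 0.873333/(1.38667 × 3.93) = 1.38667 + 0.160256 = 1.54693 m along the plane.
The resultant acts 0.666667 + 0.160256 = 0.826923 m (along the plate) below the hinge at the top edge, so the moment about the hinge is M = F × 0.826923 = 17.9166 × 0.826923 = 14.8156 kN·m.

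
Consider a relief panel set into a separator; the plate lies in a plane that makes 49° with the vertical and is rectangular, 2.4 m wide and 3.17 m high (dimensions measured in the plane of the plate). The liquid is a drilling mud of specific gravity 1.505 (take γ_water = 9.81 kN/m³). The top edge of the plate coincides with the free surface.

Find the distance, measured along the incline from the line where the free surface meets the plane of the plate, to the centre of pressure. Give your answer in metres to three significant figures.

y_p = 2.11 m

γ = 1.505 × 9.81 = 14.76405 kN/m³.
The plate makes 49° with the vertical, i.e. θ = 90° − 49° = 41° to the horizontal. Measuring y along the incline from the free-surface line, vertical depth h = y·sinθ with sinθ = 0.656059.
The centroid lies 3.17/2 = 1.585 m below the top edge, so y_c = 1.585 m and h_c = 1.585 × 0.656059 = 1.03985 m.
A = 2.4 × 3.17 = 7.608 m².
Resultant F = γ·h_c·A = 14.76405 × 1.03985 × 7.608 = 116.801 kN.
I_c = b·h³/12 = 2.4 × 3.17³/12 = 6.371 m⁴.
Centre of pressure: y_p = y_c + I_c/(y_c·A) = 1.585 + 6.371/(1.585 × 7.608) = 1.585 + 0.528333 = 2.11333 m along the plane.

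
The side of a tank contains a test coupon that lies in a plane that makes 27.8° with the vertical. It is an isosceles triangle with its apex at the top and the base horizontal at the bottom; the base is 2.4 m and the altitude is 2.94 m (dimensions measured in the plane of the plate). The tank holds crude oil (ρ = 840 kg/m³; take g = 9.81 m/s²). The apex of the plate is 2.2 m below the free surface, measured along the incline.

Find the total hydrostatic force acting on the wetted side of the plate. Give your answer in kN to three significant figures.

F ≈ 107 kN

γ = ρg = 840 × 9.81 / 1000 = 8.2404 kN/m³.
The plate makes 27.8° with the vertical, i.e. θ = 90° − 27.8° = 62.2° to the horizontal. Measuring y along the incline from the free-surface line, vertical depth h = y·sinθ with sinθ = 0.884581.
With the apex up, the centroid sits 2h/3 = 2 × 2.94/3 = 1.96 m below the apex, so y_c = 2.2 + 1.96 = 4.16 m and h_c = 4.16 × 0.884581 = 3.67986 m.
A = ½ × 2.4 × 2.94 = 3.528 m².
Resultant F = γ·h_c·A = 8.2404 × 3.67986 × 3.528 = 106.981 kN.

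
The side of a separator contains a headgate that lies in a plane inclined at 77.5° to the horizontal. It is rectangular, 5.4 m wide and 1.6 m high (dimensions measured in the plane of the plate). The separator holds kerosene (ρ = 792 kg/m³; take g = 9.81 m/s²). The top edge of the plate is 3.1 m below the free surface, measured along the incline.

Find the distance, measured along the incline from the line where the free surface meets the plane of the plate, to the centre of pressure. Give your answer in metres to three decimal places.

γ = ρg = 792 × 9.81 / 1000 = 7.76952 kN/m³.
Let θ = 77.5° be the plate's angle to the horizontal; measure y along the incline from where the plane meets the free surface. Vertical depth h = y·sinθ with sinθ = 0.976296.
The centroid lies 1.6/2 = 0.8 m below the top edge, so y_c = 3.1 + 0.8 = 3.9 m and h_c = 3.9 × 0.976296 = 3.80755 m.
A = 5.4 × 1.6 = 8.64 m².
Resultant F = γ·h_c·A = 7.76952 × 3.80755 × 8.64 = 255.596 kN.
I_c = b·h³/12 = 5.4 × 1.6³/12 = 1.8432 m⁴.
Centre of pressure: y_p = y_c + I_c/(y_c·A) = 3.9 + 1.8432/(3.9 × 8.64) = 3.9 + 0.0547009 = 3.9547 m along the plane.

y_p = 3.955 m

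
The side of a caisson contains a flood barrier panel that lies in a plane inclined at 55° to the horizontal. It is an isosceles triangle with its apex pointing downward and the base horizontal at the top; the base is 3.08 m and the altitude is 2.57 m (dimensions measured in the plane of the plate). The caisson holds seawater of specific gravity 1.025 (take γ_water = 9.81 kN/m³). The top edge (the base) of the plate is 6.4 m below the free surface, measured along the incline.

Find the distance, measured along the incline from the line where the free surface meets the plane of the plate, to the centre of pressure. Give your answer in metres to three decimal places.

γ = 1.025 × 9.81 = 10.05525 kN/m³.
Let θ = 55° be the plate's angle to the horizontal; measure y along the incline from where the plane meets the free surface. Vertical depth h = y·sinθ with sinθ = 0.819152.
With the apex down, the centroid sits h/3 = 2.57/3 = 0.856667 m below the base (the top edge), so y_c = 6.4 + 0.856667 = 7.25667 m and h_c = 7.25667 × 0.819152 = 5.94432 m.
A = ½ × 3.08 × 2.57 = 3.9578 m².
Resultant F = γ·h_c·A = 10.05525 × 5.94432 × 3.9578 = 236.564 kN.
I_c = b·h³/36 = 3.08 × 2.57³/36 = 1.45227 m⁴.
Centre of pressure: y_p = y_c + I_c/(y_c·A) = 7.25667 + 1.45227/(7.25667 × 3.9578) = 7.25667 + 0.0505657 = 7.30724 m along the plane.

y_p = 7.307 m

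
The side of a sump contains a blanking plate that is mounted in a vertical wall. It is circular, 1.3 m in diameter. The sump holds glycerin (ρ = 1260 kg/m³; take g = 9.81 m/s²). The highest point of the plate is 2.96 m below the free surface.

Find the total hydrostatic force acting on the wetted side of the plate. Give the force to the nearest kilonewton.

F ≈ 59 kN

γ = ρg = 1260 × 9.81 / 1000 = 12.3606 kN/m³.
The centroid is at the centre, 0.65 m below the top of the plate, so the centroid depth is h_c = 2.96 + 0.65 = 3.61 m.
A = π(0.65)² = 1.32732 m².
Resultant F = γ·h_c·A = 12.3606 × 3.61 × 1.32732 = 59.2274 kN.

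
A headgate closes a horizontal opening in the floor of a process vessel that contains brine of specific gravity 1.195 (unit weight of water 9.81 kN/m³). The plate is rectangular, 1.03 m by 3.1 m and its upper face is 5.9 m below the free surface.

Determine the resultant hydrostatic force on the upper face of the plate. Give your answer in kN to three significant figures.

γ = 1.195 × 9.81 = 11.72295 kN/m³.
The plate is horizontal, so pressure is uniform at p = γ·h = 11.72295 × 5.9 = 69.1654 kN/m².
A = 1.03 × 3.1 = 3.193 m².
F = p·A = 69.1654 × 3.193 = 220.845 kN.

F ≈ 221 kN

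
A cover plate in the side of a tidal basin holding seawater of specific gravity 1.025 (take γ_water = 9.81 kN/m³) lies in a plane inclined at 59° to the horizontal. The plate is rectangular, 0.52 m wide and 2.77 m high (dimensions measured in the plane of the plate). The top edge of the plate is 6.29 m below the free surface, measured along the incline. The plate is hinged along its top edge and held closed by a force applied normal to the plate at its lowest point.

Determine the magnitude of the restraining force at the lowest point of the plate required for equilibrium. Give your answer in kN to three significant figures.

γ = 1.025 × 9.81 = 10.05525 kN/m³.
Let θ = 59° be the plate's angle to the horizontal; measure y along the incline from where the plane meets the free surface. Vertical depth h = y·sinθ with sinθ = 0.857167.
The centroid lies 2.77/2 = 1.385 m below the top edge, so y_c = 6.29 + 1.385 = 7.675 m and h_c = 7.675 × 0.857167 = 6.57876 m.
A = 0.52 × 2.77 = 1.4404 m².
Resultant F = γ·h_c·A = 10.05525 × 6.57876 × 1.4404 = 95.284 kN.
I_c = b·h³/12 = 0.52 × 2.77³/12 = 0.921004 m⁴.
Centre of pressure: y_p = y_c + I_c/(y_c·A) = 7.675 + 0.921004/(7.675 × 1.4404) = 7.675 + 0.0833106 = 7.75831 m along the plane.
The resultant acts 1.385 + 0.0833106 = 1.46831 m (along the plate) below the hinge at the top edge, so the moment about the hinge is M = F × 1.46831 = 95.284 × 1.46831 = 139.906 kN·m.
A normal force at the bottom, 2.77 m from the hinge, must supply this moment: P = 139.906/2.77 = 50.5076 kN.

P ≈ 50.5 kN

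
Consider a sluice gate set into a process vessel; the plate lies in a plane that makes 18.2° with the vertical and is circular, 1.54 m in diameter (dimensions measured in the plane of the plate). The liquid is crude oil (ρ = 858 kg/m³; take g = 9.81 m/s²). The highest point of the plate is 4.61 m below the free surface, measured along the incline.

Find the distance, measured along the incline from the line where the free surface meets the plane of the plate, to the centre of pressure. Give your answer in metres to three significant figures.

γ = ρg = 858 × 9.81 / 1000 = 8.41698 kN/m³.
The plate makes 18.2° with the vertical, i.e. θ = 90° − 18.2° = 71.8° to the horizontal. Measuring y along the incline from the free-surface line, vertical depth h = y·sinθ with sinθ = 0.949972.
The centroid is at the centre, 0.77 m below the top of the plate, so y_c = 4.61 + 0.77 = 5.38 m and h_c = 5.38 × 0.949972 = 5.11085 m.
A = π(0.77)² = 1.86265 m².
Resultant F = γ·h_c·A = 8.41698 × 5.11085 × 1.86265 = 80.1273 kN.
I_c = πr⁴/4 = π × 0.77⁴/4 = 0.276091 m⁴.
Centre of pressure: y_p = y_c + I_c/(y_c·A) = 5.38 + 0.276091/(5.38 × 1.86265) = 5.38 + 0.0275511 = 5.40755 m along the plane.

y_p = 5.41 m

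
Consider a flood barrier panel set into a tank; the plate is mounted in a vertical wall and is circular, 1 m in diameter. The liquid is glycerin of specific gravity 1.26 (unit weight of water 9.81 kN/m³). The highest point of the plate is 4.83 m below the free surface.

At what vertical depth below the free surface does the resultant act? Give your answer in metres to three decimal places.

h_p = 5.342 m

γ = 1.26 × 9.81 = 12.3606 kN/m³.
The centroid is at the centre, 0.5 m below the top of the plate, so the centroid depth is h_c = 4.83 + 0.5 = 5.33 m.
A = π(0.5)² = 0.785398 m².
Resultant F = γ·h_c·A = 12.3606 × 5.33 × 0.785398 = 51.7436 kN.
I_c = πr⁴/4 = π × 0.5⁴/4 = 0.0490874 m⁴.
Centre of pressure: y_p = y_c + I_c/(y_c·A) = 5.33 + 0.0490874/(5.33 × 0.785398) = 5.33 + 0.0117261 = 5.34173 m along the plane.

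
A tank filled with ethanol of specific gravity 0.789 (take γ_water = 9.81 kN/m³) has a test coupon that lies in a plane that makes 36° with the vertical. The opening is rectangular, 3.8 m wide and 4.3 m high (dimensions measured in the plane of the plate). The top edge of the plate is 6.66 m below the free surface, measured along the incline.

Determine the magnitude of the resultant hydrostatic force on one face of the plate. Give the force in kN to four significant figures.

F ≈ 901.4 kN

γ = 0.789 × 9.81 = 7.74009 kN/m³.
The plate makes 36° with the vertical, i.e. θ = 90° − 36° = 54° to the horizontal. Measuring y along the incline from the free-surface line, vertical depth h = y·sinθ with sinθ = 0.809017.
The centroid lies 4.3/2 = 2.15 m below the top edge, so y_c = 6.66 + 2.15 = 8.81 m and h_c = 8.81 × 0.809017 = 7.12744 m.
A = 3.8 × 4.3 = 16.34 m².
Resultant F = γ·h_c·A = 7.74009 × 7.12744 × 16.34 = 901.429 kN.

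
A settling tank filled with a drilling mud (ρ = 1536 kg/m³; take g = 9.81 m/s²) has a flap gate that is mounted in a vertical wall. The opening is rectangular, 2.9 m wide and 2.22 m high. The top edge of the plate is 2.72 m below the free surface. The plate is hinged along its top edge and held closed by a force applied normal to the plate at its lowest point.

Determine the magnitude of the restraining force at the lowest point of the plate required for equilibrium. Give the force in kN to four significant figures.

γ = ρg = 1536 × 9.81 / 1000 = 15.06816 kN/m³.
The centroid lies 2.22/2 = 1.11 m below the top edge, so the centroid depth is h_c = 2.72 + 1.11 = 3.83 m.
A = 2.9 × 2.22 = 6.438 m².
Resultant F = γ·h_c·A = 15.06816 × 3.83 × 6.438 = 371.544 kN.
I_c = b·h³/12 = 2.9 × 2.22³/12 = 2.64409 m⁴.
Centre of pressure: y_p = y_c + I_c/(y_c·A) = 3.83 + 2.64409/(3.83 × 6.438) = 3.83 + 0.107233 = 3.93723 m along the plane.
The resultant acts 1.11 + 0.107233 = 1.21723 m (along the plate) below the hinge at the top edge, so the moment about the hinge is M = F × 1.21723 = 371.544 × 1.21723 = 452.255 kN·m.
A normal force at the bottom, 2.22 m from the hinge, must supply this moment: P = 452.255/2.22 = 203.718 kN.

P ≈ 203.7 kN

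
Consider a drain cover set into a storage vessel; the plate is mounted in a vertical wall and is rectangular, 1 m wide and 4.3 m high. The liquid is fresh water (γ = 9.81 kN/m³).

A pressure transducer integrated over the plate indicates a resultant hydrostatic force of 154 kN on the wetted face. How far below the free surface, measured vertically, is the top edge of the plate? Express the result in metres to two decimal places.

d_top ≈ 1.50 m

γ = 9.81 kN/m³.
A = 1 × 4.3 = 4.3 m².
From F = γ·h_c·A, the centroid depth is h_c = 154/(9.81 × 4.3) = 3.65076 m.
The centroid lies 4.3/2 = 2.15 m below the top edge, so the top edge sits at h_top = 3.65076 − 2.15 = 1.50076 m below the surface.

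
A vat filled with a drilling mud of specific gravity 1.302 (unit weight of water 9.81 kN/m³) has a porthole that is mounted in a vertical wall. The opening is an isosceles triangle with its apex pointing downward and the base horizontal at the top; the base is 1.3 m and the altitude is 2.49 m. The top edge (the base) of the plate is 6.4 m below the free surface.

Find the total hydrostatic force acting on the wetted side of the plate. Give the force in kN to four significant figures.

γ = 1.302 × 9.81 = 12.77262 kN/m³.
With the apex down, the centroid sits h/3 = 2.49/3 = 0.83 m below the base (the top edge), so the centroid depth is h_c = 6.4 + 0.83 = 7.23 m.
A = ½ × 1.3 × 2.49 = 1.6185 m².
Resultant F = γ·h_c·A = 12.77262 × 7.23 × 1.6185 = 149.462 kN.

F ≈ 149.5 kN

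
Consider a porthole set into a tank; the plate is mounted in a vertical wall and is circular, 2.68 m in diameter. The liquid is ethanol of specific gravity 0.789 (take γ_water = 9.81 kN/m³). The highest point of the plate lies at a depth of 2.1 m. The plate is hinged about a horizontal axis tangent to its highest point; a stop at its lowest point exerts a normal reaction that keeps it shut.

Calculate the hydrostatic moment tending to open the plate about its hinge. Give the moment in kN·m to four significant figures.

M ≈ 220.9 kN·m

γ = 0.789 × 9.81 = 7.74009 kN/m³.
The centroid is at the centre, 1.34 m below the top of the plate, so the centroid depth is h_c = 2.1 + 1.34 = 3.44 m.
A = π(1.34)² = 5.64104 m².
Resultant F = γ·h_c·A = 7.74009 × 3.44 × 5.64104 = 150.198 kN.
I_c = πr⁴/4 = π × 1.34⁴/4 = 2.53226 m⁴.
Centre of pressure: y_p = y_c + I_c/(y_c·A) = 3.44 + 2.53226/(3.44 × 5.64104) = 3.44 + 0.130494 = 3.57049 m along the plane.
The resultant acts 1.34 + 0.130494 = 1.47049 m (along the plate) below the hinge at the top edge, so the moment about the hinge is M = F × 1.47049 = 150.198 × 1.47049 = 220.865 kN·m.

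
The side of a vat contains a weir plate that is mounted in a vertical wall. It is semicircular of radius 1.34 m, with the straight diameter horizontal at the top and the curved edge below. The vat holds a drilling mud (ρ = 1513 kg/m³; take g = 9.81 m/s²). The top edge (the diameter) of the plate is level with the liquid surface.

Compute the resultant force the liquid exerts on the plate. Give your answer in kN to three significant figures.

γ = ρg = 1513 × 9.81 / 1000 = 14.84253 kN/m³.
The centroid of a semicircle lies 4r/(3π) = 0.568714 m from the diameter, here below the top edge, so the centroid depth is h_c = 0.568714 m.
A = πr²/2 = π × 1.34²/2 = 2.82052 m².
Resultant F = γ·h_c·A = 14.84253 × 0.568714 × 2.82052 = 23.8084 kN.

F ≈ 23.8 kN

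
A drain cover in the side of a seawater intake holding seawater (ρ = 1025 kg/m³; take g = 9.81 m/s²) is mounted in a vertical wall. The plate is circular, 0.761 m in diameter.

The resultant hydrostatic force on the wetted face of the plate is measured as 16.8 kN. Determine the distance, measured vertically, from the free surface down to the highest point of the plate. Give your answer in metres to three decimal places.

γ = ρg = 1025 × 9.81 / 1000 = 10.05525 kN/m³.
A = π(0.3805)² = 0.454841 m².
From F = γ·h_c·A, the centroid depth is h_c = 16.8/(10.05525 × 0.454841) = 3.6733 m.
The centroid is at the centre, 0.3805 m below the top of the plate, so the highest point sits at h_top = 3.6733 − 0.3805 = 3.2928 m below the surface.

d_top ≈ 3.293 m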